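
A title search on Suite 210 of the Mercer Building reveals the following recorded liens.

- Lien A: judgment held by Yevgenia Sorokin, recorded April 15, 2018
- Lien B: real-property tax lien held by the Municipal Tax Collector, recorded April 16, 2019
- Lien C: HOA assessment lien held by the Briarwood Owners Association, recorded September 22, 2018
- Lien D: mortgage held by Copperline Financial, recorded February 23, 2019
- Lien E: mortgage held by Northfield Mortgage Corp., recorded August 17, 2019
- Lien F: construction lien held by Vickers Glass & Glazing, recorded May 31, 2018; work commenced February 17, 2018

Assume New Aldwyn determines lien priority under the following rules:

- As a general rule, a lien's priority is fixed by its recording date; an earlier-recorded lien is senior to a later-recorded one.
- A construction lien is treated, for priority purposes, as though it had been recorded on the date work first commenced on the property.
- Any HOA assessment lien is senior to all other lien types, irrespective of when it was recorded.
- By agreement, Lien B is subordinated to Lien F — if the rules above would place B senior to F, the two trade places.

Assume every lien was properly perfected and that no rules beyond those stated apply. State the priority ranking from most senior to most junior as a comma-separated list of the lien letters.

Adjusting effective dates: F is treated as recorded February 17, 2018, the work-commencement date.
C, as an HOA assessment lien, has superpriority and ranks first.
The other liens, earliest effective date first: F (February 17, 2018), A (April 15, 2018), D (February 23, 2019), B (April 16, 2019), E (August 17, 2019).
B already ranks below F; the subordination has no effect.

C, F, A, D, B, E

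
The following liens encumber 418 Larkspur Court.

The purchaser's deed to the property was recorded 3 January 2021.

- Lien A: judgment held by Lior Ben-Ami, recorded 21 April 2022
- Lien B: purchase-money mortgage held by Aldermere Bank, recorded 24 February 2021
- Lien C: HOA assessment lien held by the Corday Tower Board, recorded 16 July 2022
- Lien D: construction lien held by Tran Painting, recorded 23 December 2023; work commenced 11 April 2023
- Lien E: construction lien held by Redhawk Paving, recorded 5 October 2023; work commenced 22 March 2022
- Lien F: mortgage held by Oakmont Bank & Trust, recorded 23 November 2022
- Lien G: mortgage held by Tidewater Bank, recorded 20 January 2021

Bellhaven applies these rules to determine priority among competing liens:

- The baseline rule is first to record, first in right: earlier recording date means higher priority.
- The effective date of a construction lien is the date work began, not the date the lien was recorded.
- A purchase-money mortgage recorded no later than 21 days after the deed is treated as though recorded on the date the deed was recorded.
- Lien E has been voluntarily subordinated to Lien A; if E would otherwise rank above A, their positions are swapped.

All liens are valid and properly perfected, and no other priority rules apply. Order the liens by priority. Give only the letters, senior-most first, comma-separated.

G, B, A, E, C, F, D

First, effective dates: B missed the 21-day window (52 days after the deed), so its recording date stands; D's effective date is 11 April 2023, when work began; E's effective date is 22 March 2022, when work began.
By effective date: G (20 January 2021), B (24 February 2021), E (22 March 2022), A (21 April 2022), C (16 July 2022), F (23 November 2022), D (11 April 2023).
E would otherwise be senior to A, so under the subordination agreement E and A exchange positions.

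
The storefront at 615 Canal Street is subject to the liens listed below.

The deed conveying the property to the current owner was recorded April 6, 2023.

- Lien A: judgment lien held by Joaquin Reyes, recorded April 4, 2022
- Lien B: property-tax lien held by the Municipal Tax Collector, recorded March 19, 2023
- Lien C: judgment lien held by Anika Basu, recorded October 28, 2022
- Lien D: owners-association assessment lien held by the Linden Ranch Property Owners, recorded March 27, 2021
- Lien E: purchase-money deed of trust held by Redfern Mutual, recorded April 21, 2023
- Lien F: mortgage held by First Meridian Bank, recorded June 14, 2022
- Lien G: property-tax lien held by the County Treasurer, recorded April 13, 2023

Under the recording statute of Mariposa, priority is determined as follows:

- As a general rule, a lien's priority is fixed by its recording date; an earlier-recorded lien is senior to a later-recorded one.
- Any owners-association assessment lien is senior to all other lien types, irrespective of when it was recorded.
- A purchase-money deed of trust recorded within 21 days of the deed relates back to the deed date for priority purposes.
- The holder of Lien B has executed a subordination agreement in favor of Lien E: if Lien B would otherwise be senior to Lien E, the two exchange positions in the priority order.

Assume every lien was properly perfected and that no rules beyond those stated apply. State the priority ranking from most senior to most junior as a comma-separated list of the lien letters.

D, A, F, C, E, B, G

Effective dates: E relates back to the deed date April 6, 2023.
As an owners-association assessment lien, D is senior to every other lien.
Remaining liens by effective date: A (April 4, 2022), F (June 14, 2022), C (October 28, 2022), B (March 19, 2023), E (April 6, 2023), G (April 13, 2023).
Because B would otherwise rank above E, the subordination swaps them.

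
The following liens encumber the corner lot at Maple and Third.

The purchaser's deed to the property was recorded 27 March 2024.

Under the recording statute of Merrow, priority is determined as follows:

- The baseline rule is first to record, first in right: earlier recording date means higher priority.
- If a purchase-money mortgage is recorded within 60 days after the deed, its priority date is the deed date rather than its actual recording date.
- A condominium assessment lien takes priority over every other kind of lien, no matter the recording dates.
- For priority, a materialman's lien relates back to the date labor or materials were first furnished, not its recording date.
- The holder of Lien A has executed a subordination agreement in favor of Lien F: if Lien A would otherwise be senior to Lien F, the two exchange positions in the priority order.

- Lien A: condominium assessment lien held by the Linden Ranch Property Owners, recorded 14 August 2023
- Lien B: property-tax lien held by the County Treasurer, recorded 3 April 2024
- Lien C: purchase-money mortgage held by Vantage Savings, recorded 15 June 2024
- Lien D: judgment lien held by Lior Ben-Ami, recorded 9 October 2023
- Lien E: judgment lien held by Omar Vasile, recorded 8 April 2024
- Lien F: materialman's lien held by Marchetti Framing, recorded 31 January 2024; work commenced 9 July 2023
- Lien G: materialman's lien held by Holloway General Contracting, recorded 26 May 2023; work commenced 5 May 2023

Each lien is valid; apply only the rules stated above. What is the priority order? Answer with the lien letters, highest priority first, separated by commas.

Adjusting effective dates: C was recorded 80 days after the deed, outside the 60-day window, so it keeps its recording date; F relates back to 9 July 2023 (work commenced); G relates back to 5 May 2023 (work commenced).
A is a condominium assessment lien, so it outranks all other liens regardless of date.
Ordering the rest by effective date: G (5 May 2023), F (9 July 2023), D (9 October 2023), B (3 April 2024), E (8 April 2024), C (15 June 2024).
A would otherwise be senior to F, so under the subordination agreement A and F exchange positions.

F, G, A, D, B, E, C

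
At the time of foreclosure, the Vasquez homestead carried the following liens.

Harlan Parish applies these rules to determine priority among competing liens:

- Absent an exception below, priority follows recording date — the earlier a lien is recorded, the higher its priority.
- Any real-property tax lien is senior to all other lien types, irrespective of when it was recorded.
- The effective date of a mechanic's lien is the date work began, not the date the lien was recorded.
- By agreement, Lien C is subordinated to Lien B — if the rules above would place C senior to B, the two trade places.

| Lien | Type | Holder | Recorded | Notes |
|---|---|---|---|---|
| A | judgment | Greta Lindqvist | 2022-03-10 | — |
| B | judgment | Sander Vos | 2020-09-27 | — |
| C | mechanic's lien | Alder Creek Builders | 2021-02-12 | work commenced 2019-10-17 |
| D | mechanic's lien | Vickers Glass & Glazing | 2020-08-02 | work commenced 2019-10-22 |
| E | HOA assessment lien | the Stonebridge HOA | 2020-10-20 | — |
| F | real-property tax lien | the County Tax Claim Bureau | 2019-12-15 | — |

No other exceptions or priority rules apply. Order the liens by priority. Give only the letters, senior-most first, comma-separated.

Effective dates after the stated exceptions: C's effective date is 2019-10-17, when work began; D is treated as recorded 2019-10-22, the work-commencement date.
As a real-property tax lien, F is senior to every other lien.
Among the remaining liens, by effective date: C (2019-10-17), D (2019-10-22), B (2020-09-27), E (2020-10-20), A (2022-03-10).
C would otherwise be senior to B, so under the subordination agreement C and B exchange positions.

F, B, D, C, E, A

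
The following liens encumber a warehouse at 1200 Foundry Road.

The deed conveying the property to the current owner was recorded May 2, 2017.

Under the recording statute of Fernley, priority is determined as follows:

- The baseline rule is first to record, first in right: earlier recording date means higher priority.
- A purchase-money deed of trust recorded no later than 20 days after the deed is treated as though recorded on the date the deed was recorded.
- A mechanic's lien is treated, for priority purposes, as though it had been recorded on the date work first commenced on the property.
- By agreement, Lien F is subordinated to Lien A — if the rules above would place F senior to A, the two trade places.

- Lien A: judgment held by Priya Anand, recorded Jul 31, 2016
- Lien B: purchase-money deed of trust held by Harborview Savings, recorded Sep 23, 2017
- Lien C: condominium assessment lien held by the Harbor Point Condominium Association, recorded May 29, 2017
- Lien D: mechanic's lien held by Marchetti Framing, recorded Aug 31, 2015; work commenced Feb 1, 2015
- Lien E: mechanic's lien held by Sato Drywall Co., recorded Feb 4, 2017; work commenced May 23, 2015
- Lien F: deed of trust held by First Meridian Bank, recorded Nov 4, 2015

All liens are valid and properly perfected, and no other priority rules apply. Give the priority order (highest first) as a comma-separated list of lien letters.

Effective dates: B missed the 20-day window (144 days after the deed), so its recording date stands; D's effective date is Feb 1, 2015, when work began; E's effective date is May 23, 2015, when work began.
Ordering by effective date: D (Feb 1, 2015), E (May 23, 2015), F (Nov 4, 2015), A (Jul 31, 2016), C (May 29, 2017), B (Sep 23, 2017).
F would otherwise be senior to A, so under the subordination agreement F and A exchange positions.

D, E, A, F, C, B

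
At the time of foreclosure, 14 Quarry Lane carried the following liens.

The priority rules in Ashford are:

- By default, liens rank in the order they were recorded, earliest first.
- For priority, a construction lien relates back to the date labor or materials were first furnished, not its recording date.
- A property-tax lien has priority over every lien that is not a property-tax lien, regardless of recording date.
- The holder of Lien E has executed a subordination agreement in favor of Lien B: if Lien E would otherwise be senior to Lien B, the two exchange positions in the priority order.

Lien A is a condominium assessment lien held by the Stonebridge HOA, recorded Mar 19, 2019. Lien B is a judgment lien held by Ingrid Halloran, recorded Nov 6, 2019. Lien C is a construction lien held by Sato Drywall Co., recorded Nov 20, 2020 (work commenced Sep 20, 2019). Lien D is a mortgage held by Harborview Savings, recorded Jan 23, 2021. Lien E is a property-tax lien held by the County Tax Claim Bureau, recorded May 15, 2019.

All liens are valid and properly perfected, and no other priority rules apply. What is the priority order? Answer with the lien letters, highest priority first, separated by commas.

B, A, C, E, D

Effective dates: C relates back to Sep 20, 2019 (work commenced).
E, as a property-tax lien, has superpriority and ranks first.
Remaining liens by effective date: A (Mar 19, 2019), C (Sep 20, 2019), B (Nov 6, 2019), D (Jan 23, 2021).
The subordination applies — E was senior to B — so E and B swap.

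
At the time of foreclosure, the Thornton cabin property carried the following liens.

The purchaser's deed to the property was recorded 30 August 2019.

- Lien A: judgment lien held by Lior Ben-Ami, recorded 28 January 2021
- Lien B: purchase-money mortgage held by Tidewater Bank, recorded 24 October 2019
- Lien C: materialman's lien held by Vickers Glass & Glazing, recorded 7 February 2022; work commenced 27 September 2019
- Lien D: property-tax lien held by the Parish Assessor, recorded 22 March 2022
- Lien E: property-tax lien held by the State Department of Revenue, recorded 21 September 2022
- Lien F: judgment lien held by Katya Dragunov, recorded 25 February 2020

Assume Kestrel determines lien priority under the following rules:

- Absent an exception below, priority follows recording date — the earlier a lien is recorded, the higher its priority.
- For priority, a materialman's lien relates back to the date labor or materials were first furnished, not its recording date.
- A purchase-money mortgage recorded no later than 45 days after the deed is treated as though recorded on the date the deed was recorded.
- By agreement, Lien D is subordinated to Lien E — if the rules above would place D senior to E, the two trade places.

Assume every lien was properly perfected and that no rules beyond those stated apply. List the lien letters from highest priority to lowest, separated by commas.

C, B, F, A, E, D

First, effective dates: B missed the 45-day window (55 days after the deed), so its recording date stands; C is treated as recorded 27 September 2019, the work-commencement date.
By effective date: C (27 September 2019), B (24 October 2019), F (25 February 2020), A (28 January 2021), D (22 March 2022), E (21 September 2022).
D is senior to E before the subordination, so the two trade places.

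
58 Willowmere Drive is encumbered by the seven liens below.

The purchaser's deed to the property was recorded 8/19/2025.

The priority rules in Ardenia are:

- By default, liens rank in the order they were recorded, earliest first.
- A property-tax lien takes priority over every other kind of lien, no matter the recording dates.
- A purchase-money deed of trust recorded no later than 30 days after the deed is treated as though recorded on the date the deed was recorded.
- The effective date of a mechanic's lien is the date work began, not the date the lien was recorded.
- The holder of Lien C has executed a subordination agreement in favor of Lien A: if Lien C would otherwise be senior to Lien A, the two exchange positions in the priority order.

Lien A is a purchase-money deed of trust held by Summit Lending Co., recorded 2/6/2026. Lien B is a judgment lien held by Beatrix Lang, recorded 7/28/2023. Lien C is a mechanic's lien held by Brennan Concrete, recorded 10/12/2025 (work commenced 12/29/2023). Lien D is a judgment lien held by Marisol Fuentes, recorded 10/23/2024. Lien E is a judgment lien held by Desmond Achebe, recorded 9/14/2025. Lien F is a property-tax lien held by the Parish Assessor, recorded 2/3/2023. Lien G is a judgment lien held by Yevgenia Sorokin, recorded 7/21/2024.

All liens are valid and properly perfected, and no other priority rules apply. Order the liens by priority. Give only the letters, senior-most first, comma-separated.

F, B, A, G, D, E, C

Effective dates: A was recorded 171 days after the deed, outside the 30-day window, so it keeps its recording date; C's effective date is 12/29/2023, when work began.
F is a property-tax lien and takes priority over every other lien.
The other liens, earliest effective date first: B (7/28/2023), C (12/29/2023), G (7/21/2024), D (10/23/2024), E (9/14/2025), A (2/6/2026).
Because C would otherwise rank above A, the subordination swaps them.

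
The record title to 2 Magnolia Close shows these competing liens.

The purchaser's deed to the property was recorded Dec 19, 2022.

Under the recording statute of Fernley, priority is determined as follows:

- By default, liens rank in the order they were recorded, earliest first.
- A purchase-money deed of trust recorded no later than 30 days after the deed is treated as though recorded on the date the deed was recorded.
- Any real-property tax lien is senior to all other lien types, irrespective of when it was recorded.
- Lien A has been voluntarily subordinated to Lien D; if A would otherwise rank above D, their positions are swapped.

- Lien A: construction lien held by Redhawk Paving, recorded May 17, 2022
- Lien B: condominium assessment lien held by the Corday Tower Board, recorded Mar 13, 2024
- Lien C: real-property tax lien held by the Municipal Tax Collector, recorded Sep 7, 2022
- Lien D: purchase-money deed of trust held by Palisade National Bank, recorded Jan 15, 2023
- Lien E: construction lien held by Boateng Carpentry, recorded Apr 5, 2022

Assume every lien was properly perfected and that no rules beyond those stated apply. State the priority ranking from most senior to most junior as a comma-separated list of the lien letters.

C, E, D, A, B

Effective dates after the stated exceptions: D was recorded within the 30-day window, so its effective date is the deed date Dec 19, 2022.
As a real-property tax lien, C is senior to every other lien.
Among the remaining liens, by effective date: E (Apr 5, 2022), A (May 17, 2022), D (Dec 19, 2022), B (Mar 13, 2024).
A is senior to D before the subordination, so the two trade places.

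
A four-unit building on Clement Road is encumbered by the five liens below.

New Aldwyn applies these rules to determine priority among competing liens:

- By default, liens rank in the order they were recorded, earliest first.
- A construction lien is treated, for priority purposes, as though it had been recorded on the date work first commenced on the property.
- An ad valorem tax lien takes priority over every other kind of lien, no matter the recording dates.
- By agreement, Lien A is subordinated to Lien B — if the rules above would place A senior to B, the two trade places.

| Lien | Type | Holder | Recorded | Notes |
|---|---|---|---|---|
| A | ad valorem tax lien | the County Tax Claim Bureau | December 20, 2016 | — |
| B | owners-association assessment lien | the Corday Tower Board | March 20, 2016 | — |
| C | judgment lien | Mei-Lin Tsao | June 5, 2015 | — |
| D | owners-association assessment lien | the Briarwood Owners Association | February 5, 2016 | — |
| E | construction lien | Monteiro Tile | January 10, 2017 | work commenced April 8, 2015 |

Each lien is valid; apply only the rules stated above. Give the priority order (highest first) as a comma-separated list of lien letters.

Effective dates: E's effective date is April 8, 2015, when work began.
A, as an ad valorem tax lien, has superpriority and ranks first.
Among the remaining liens, by effective date: E (April 8, 2015), C (June 5, 2015), D (February 5, 2016), B (March 20, 2016).
A is senior to B before the subordination, so the two trade places.

B, E, C, D, A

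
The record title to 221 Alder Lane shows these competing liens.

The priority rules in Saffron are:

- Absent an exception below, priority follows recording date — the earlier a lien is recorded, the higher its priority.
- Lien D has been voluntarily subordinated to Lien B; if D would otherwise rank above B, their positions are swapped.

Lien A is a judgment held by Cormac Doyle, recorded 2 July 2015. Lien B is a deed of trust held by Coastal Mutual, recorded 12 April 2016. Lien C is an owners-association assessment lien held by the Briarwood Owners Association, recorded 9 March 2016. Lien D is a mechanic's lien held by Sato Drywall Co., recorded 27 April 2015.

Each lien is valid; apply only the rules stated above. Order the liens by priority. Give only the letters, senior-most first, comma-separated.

Sorted by effective date: D (27 April 2015), A (2 July 2015), C (9 March 2016), B (12 April 2016).
D would otherwise be senior to B, so under the subordination agreement D and B exchange positions.

B, A, C, D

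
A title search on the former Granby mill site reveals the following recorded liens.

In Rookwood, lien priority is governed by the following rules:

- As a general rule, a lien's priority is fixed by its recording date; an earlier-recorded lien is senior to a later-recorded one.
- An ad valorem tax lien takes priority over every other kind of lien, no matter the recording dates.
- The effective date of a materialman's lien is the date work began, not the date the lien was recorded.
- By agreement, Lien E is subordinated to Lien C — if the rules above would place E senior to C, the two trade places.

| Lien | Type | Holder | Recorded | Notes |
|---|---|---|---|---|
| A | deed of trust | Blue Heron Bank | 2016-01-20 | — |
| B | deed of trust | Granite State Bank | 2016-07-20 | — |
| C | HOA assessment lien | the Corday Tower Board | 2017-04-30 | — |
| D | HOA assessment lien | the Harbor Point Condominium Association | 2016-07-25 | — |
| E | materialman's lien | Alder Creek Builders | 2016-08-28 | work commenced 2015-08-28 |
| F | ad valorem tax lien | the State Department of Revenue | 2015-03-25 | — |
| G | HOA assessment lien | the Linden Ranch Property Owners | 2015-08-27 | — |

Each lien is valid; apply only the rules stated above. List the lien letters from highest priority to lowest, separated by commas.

Effective dates after the stated exceptions: E is treated as recorded 2015-08-28, the work-commencement date.
As an ad valorem tax lien, F is senior to every other lien.
Ordering the rest by effective date: G (2015-08-27), E (2015-08-28), A (2016-01-20), B (2016-07-20), D (2016-07-25), C (2017-04-30).
Because E would otherwise rank above C, the subordination swaps them.

F, G, C, A, B, D, E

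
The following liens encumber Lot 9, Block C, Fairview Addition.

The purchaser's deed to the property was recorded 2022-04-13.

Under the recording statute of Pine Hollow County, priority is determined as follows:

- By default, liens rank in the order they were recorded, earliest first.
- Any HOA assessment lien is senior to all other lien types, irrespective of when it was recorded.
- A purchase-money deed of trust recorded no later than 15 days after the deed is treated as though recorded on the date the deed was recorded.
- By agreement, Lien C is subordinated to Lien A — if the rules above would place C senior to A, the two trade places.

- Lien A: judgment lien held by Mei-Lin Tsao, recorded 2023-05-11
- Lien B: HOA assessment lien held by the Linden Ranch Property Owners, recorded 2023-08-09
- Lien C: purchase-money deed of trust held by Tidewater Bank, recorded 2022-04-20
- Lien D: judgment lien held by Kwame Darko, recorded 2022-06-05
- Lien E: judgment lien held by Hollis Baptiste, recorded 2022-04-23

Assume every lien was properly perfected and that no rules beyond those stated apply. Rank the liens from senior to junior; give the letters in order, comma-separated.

First, effective dates: C relates back to the deed date 2022-04-13.
B is an HOA assessment lien, so it outranks all other liens regardless of date.
Remaining liens by effective date: C (2022-04-13), E (2022-04-23), D (2022-06-05), A (2023-05-11).
Because C would otherwise rank above A, the subordination swaps them.

B, A, E, D, C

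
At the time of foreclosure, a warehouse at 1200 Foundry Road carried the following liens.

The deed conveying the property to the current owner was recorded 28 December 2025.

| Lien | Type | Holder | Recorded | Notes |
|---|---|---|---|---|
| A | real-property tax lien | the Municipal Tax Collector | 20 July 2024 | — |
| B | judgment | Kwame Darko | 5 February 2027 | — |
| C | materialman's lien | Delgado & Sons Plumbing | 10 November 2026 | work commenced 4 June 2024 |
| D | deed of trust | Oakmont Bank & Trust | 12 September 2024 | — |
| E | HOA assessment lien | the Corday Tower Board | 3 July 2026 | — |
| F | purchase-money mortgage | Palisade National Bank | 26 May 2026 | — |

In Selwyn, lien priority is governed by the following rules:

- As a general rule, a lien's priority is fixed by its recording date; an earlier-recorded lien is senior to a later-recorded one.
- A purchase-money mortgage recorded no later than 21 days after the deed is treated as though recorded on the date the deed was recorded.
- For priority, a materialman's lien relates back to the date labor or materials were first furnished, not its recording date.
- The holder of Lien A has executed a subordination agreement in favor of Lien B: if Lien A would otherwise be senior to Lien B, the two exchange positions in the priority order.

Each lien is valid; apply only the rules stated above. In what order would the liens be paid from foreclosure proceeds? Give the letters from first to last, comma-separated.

Effective dates after the stated exceptions: C's effective date is 4 June 2024, when work began; F missed the 21-day window (149 days after the deed), so its recording date stands.
By effective date, earliest first: C (4 June 2024), A (20 July 2024), D (12 September 2024), F (26 May 2026), E (3 July 2026), B (5 February 2027).
Because A would otherwise rank above B, the subordination swaps them.

C, B, D, F, E, A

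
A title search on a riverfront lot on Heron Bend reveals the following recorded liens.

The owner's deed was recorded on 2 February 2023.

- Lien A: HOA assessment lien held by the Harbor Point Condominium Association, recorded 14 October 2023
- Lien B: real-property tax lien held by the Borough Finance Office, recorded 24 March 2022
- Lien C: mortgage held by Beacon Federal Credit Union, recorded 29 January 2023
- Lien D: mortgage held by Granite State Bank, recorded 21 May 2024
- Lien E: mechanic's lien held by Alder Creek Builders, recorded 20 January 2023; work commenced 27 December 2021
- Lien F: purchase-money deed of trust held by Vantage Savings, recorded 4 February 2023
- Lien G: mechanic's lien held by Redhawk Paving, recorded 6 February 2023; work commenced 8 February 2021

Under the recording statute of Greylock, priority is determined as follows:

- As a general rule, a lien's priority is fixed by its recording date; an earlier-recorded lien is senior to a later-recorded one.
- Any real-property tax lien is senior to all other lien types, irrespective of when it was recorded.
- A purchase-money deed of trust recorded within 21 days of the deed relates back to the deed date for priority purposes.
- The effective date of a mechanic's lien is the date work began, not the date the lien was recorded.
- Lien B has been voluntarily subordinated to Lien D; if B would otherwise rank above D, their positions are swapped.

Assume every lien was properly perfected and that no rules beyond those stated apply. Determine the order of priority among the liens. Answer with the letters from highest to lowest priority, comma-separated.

Effective dates: E is treated as recorded 27 December 2021, the work-commencement date; F relates back to the deed date 2 February 2023; G relates back to 8 February 2021 (work commenced).
B is a real-property tax lien and takes priority over every other lien.
Remaining liens by effective date: G (8 February 2021), E (27 December 2021), C (29 January 2023), F (2 February 2023), A (14 October 2023), D (21 May 2024).
Because B would otherwise rank above D, the subordination swaps them.

D, G, E, C, F, A, B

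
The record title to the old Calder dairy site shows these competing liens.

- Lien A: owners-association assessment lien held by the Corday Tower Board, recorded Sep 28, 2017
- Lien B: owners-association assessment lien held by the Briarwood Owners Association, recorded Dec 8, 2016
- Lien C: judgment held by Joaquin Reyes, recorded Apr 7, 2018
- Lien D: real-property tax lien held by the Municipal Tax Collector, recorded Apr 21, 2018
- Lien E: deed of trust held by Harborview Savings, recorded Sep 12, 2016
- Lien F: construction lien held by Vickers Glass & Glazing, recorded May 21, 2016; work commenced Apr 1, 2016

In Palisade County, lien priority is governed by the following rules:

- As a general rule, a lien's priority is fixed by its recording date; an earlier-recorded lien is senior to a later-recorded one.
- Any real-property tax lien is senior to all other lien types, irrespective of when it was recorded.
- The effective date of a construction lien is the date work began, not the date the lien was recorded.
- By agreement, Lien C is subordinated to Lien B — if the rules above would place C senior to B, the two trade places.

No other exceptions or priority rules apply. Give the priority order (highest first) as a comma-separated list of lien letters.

First, effective dates: F is treated as recorded Apr 1, 2016, the work-commencement date.
D is a real-property tax lien and takes priority over every other lien.
The other liens, earliest effective date first: F (Apr 1, 2016), E (Sep 12, 2016), B (Dec 8, 2016), A (Sep 28, 2017), C (Apr 7, 2018).
C is already junior to B, so the subordination agreement changes nothing.

D, F, E, B, A, C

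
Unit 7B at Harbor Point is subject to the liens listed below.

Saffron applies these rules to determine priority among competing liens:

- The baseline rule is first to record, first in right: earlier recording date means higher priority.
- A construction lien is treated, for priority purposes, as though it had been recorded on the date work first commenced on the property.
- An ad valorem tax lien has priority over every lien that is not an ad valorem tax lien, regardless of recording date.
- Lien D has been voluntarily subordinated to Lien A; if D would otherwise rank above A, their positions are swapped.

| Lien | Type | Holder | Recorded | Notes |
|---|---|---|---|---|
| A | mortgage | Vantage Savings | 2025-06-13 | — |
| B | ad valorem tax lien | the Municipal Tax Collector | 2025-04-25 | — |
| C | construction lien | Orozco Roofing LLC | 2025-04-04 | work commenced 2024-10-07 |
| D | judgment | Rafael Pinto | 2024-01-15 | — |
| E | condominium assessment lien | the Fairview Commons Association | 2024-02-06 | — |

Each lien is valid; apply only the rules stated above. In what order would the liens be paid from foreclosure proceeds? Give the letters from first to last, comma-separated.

B, A, E, C, D

First, effective dates: C relates back to 2024-10-07 (work commenced).
B is an ad valorem tax lien and takes priority over every other lien.
Among the remaining liens, by effective date: D (2024-01-15), E (2024-02-06), C (2024-10-07), A (2025-06-13).
Because D would otherwise rank above A, the subordination swaps them.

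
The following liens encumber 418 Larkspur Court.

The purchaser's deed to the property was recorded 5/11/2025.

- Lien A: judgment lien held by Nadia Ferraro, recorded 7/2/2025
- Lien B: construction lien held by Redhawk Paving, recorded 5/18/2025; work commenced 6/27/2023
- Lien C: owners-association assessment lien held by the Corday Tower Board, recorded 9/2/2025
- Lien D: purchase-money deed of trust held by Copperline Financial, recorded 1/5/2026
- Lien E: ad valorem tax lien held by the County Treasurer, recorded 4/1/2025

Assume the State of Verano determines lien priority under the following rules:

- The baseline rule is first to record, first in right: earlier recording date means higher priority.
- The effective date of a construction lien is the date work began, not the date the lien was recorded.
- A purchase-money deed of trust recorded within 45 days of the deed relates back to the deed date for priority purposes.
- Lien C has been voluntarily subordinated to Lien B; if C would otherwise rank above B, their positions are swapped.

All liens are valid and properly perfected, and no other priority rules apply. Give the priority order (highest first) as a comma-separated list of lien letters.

First, effective dates: B is treated as recorded 6/27/2023, the work-commencement date; D was recorded 239 days after the deed, outside the 45-day window, so it keeps its recording date.
By effective date: B (6/27/2023), E (4/1/2025), A (7/2/2025), C (9/2/2025), D (1/5/2026).
C is already junior to B, so the subordination agreement changes nothing.

B, E, A, C, D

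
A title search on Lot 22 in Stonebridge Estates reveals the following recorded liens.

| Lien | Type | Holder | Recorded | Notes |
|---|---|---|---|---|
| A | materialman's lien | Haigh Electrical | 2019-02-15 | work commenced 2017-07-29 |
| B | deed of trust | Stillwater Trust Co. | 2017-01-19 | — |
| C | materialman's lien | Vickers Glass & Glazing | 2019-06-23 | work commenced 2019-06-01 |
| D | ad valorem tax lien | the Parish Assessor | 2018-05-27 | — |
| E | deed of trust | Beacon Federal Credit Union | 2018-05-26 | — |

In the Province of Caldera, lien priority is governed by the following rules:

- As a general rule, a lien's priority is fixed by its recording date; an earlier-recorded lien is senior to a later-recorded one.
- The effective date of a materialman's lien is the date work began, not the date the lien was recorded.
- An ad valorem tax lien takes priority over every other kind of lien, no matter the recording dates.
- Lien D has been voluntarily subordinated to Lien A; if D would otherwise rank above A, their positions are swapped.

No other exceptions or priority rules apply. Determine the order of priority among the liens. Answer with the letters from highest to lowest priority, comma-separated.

A, B, D, E, C

Effective dates: A's effective date is 2017-07-29, when work began; C is treated as recorded 2019-06-01, the work-commencement date.
D is an ad valorem tax lien and takes priority over every other lien.
Remaining liens by effective date: B (2017-01-19), A (2017-07-29), E (2018-05-26), C (2019-06-01).
D would otherwise be senior to A, so under the subordination agreement D and A exchange positions.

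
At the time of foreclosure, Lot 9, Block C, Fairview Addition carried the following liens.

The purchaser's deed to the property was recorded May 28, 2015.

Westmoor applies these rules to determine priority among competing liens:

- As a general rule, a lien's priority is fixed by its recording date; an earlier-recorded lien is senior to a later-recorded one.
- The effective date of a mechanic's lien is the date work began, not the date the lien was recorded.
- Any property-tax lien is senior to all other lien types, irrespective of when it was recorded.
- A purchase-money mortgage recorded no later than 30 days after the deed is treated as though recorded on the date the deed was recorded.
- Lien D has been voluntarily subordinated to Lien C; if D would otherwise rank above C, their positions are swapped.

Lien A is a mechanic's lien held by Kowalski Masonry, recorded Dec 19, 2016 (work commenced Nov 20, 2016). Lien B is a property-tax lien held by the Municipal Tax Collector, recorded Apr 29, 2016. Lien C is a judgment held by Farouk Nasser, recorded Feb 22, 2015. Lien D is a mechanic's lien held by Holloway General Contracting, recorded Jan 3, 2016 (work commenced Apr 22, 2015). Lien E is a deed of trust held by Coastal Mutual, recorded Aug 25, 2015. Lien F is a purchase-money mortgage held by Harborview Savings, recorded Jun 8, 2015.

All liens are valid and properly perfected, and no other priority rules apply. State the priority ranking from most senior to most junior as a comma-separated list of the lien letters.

Adjusting effective dates: A's effective date is Nov 20, 2016, when work began; D is treated as recorded Apr 22, 2015, the work-commencement date; F was recorded within the 30-day window, so its effective date is the deed date May 28, 2015.
B is a property-tax lien, so it outranks all other liens regardless of date.
Ordering the rest by effective date: C (Feb 22, 2015), D (Apr 22, 2015), F (May 28, 2015), E (Aug 25, 2015), A (Nov 20, 2016).
D already ranks below C; the subordination has no effect.

B, C, D, F, E, A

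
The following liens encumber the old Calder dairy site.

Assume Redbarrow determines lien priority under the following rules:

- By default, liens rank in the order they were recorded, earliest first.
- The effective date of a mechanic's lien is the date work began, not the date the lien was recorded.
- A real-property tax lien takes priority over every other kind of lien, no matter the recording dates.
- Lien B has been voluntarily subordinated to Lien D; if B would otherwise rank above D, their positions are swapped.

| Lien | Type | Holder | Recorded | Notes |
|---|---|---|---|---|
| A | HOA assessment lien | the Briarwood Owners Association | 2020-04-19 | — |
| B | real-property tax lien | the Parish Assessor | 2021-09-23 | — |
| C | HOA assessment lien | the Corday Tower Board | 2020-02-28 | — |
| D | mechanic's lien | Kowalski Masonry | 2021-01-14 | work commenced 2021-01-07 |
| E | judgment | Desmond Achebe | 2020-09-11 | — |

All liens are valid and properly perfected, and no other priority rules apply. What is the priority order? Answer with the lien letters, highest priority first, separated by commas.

D, C, A, E, B

Effective dates: D relates back to 2021-01-07 (work commenced).
B, as a real-property tax lien, has superpriority and ranks first.
The other liens, earliest effective date first: C (2020-02-28), A (2020-04-19), E (2020-09-11), D (2021-01-07).
B is senior to D before the subordination, so the two trade places.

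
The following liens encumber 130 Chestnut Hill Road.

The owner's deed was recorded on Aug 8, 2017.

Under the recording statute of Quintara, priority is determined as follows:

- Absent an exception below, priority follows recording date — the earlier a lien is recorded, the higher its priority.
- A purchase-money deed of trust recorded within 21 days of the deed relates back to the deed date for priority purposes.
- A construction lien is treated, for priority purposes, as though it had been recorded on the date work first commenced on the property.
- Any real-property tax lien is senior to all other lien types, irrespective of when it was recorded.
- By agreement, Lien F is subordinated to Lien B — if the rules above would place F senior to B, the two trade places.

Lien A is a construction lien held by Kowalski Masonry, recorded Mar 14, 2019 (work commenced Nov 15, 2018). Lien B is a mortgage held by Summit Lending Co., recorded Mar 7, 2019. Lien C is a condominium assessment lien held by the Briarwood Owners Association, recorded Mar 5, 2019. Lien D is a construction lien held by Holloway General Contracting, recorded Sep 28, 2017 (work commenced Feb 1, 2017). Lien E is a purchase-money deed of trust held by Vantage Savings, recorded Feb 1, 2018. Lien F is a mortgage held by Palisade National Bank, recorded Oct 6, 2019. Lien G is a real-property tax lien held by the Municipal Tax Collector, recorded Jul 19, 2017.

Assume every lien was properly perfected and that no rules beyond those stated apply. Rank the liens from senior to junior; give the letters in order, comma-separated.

Effective dates after the stated exceptions: A is treated as recorded Nov 15, 2018, the work-commencement date; D's effective date is Feb 1, 2017, when work began; E was recorded 177 days after the deed — beyond 21 days — so no relation-back applies.
As a real-property tax lien, G is senior to every other lien.
Remaining liens by effective date: D (Feb 1, 2017), E (Feb 1, 2018), A (Nov 15, 2018), C (Mar 5, 2019), B (Mar 7, 2019), F (Oct 6, 2019).
F is already junior to B, so the subordination agreement changes nothing.

G, D, E, A, C, B, F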